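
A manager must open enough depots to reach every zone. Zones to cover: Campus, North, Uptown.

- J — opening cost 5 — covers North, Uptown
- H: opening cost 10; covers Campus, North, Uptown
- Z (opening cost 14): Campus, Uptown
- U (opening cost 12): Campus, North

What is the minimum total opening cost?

This is an integer covering problem.
H alone covers Campus, North, Uptown — every zone.
Total opening cost: 10.

10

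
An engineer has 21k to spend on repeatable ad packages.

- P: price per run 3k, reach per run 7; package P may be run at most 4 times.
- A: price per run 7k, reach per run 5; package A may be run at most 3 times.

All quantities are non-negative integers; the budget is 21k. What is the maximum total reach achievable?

33

P has the best ratio (7/3); taking only P gives at most 4×7 = 28 (stopped by the supply cap of 4).
Mixing does better — 4×P and 1×A: price 19 ≤ 21, reach 4·7 + 1·5 = 33.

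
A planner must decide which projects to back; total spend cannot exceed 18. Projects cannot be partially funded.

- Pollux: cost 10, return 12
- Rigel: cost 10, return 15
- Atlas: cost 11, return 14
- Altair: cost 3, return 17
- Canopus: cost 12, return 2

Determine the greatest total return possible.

32

Treat it as a binary knapsack problem.
Allowing fractional choices, the relaxed optimum would be about 38.4, but projects are indivisible.
Rigel + Altair: cost 10 + 3 = 13 ≤ 18, return 15 + 17 = 32.
Pollux + Altair: cost 10 + 3 = 13 ≤ 18, return 12 + 17 = 29.
Atlas + Altair: cost 11 + 3 = 14 ≤ 18, return 14 + 17 = 31.
Best is Rigel and Altair with total return 32.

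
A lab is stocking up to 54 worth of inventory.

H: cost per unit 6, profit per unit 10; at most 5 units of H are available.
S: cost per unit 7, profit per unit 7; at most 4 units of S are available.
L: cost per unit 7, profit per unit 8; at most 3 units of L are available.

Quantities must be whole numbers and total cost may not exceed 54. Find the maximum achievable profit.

Take 5×H and 3×L: cost 51 ≤ 54, profit 5·10 + 3·8 = 74.
H has the best ratio (10/6) and is taken to its limit of 5; remaining capacity is filled optimally with the others.

74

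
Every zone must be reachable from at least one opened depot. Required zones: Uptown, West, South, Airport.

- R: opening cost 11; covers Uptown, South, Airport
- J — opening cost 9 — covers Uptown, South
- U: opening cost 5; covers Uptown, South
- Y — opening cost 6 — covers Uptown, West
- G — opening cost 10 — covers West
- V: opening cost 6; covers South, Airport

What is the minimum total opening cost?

This is a weighted set-cover instance.
The greedy cost-per-new-zone heuristic would pick U, Y, and V for 17, but a cheaper cover exists.
Choose Y and V: together they cover Uptown, West, South, Airport — every zone.
Total opening cost: 6 + 6 = 12.
No cover costs less than 12.

12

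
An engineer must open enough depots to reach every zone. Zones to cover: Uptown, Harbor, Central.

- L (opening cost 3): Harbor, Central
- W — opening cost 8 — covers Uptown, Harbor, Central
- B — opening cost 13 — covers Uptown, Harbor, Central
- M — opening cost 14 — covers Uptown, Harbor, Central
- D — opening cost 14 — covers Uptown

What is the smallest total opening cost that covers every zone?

8

W alone covers Uptown, Harbor, Central — every zone.
Total opening cost: 8.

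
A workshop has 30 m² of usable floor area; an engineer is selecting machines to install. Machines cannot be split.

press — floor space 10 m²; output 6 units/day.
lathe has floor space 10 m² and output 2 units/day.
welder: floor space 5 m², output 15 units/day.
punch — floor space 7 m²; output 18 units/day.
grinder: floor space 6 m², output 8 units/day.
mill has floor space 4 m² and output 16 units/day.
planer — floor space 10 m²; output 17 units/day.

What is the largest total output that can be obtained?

66

welder + punch + grinder + planer: floor space 5 + 7 + 6 + 10 = 28 ≤ 30, output 15 + 18 + 8 + 17 = 58.
punch + grinder + mill + planer: floor space 7 + 6 + 4 + 10 = 27 ≤ 30, output 18 + 8 + 16 + 17 = 59.
welder + punch + mill + planer: floor space 5 + 7 + 4 + 10 = 26 ≤ 30, output 15 + 18 + 16 + 17 = 66.
Best is welder, punch, mill, and planer with total output 66.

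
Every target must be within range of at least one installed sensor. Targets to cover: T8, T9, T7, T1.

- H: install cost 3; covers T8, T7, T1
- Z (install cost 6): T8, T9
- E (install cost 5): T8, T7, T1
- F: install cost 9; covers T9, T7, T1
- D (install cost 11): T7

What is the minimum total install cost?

9

Choose H and Z: together they cover T8, T9, T7, T1 — every target.
Total install cost: 3 + 6 = 9.
No cover costs less than 9.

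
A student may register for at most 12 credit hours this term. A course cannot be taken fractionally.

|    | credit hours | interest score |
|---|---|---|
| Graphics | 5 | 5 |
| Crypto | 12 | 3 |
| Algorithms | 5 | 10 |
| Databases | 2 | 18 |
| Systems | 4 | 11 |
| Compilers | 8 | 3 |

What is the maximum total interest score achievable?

39

Graphics + Algorithms + Databases: credit hours 5 + 5 + 2 = 12 ≤ 12, interest score 5 + 10 + 18 = 33.
Algorithms + Databases + Systems: credit hours 5 + 2 + 4 = 11 ≤ 12, interest score 10 + 18 + 11 = 39.
Graphics + Databases + Systems: credit hours 5 + 2 + 4 = 11 ≤ 12, interest score 5 + 18 + 11 = 34.
Best is Algorithms, Databases, and Systems with total interest score 39.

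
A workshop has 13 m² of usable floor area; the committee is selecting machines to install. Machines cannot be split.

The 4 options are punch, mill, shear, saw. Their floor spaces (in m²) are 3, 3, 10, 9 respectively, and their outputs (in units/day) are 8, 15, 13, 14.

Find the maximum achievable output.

29

Allowing fractional choices, the relaxed optimum would be about 33.9, but machines are indivisible.
mill + saw: floor space 3 + 9 = 12 ≤ 13, output 15 + 14 = 29.
mill + shear: floor space 3 + 10 = 13 ≤ 13, output 15 + 13 = 28.
punch + mill: floor space 3 + 3 = 6 ≤ 13, output 8 + 15 = 23.
Best is mill and saw with total output 29.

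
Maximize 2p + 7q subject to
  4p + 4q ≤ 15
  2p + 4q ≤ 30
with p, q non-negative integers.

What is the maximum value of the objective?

(p,q)=(0,3): 4·0+4·3=12≤15, 2·0+4·3=12≤30, objective 21.
(p,q)=(1,2): 4·1+4·2=12≤15, 2·1+4·2=10≤30, objective 16.
(p,q)=(0,2): 4·0+4·2=8≤15, 2·0+4·2=8≤30, objective 14.
Maximum is 21 at (p,q)=(0,3).

21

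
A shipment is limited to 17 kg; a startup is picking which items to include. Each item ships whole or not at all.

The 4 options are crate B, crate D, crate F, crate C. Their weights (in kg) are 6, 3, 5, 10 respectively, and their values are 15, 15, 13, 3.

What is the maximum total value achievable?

43

crate B + crate D: weight 6 + 3 = 9 ≤ 17, value 15 + 15 = 30.
crate D + crate F: weight 3 + 5 = 8 ≤ 17, value 15 + 13 = 28.
crate B + crate D + crate F: weight 6 + 3 + 5 = 14 ≤ 17, value 15 + 15 + 13 = 43.
Best is crate B, crate D, and crate F with total value 43.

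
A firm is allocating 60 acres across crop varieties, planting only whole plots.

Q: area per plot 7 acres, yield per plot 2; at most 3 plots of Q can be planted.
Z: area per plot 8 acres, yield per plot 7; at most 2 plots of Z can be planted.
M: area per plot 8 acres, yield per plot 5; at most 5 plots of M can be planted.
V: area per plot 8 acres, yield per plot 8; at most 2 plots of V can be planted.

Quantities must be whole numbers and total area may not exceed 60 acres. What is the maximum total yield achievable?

This is a bounded integer knapsack.
1×Z, 4×M, and 2×V: area 56 ≤ 60, yield 1·7 + 4·5 + 2·8 = 43.
2×Z, 3×M, and 2×V: area 56 ≤ 60, yield 2·7 + 3·5 + 2·8 = 45.
Best is 45.

45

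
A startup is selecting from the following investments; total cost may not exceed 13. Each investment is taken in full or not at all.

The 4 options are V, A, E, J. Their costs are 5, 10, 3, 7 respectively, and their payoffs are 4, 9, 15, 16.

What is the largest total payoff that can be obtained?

31

Treat it as a binary knapsack problem.
Allowing fractional choices, the relaxed optimum would be about 33.7, but investments are indivisible.
E + J: cost 3 + 7 = 10 ≤ 13, payoff 15 + 16 = 31.
V + J: cost 5 + 7 = 12 ≤ 13, payoff 4 + 16 = 20.
A + E: cost 10 + 3 = 13 ≤ 13, payoff 9 + 15 = 24.
Best is E and J with total payoff 31.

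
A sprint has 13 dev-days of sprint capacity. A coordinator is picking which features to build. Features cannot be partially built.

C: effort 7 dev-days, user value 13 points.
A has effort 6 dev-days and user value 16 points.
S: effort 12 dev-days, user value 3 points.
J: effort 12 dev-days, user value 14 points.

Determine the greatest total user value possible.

29

Take C and A: effort 7 + 6 = 13 ≤ 13, user value 13 + 16 = 29.
No other feasible combination does better.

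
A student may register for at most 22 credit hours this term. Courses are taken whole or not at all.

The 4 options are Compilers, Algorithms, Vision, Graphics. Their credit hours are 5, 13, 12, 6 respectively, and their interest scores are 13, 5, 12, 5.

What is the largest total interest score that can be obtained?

This is an integer program with binary decision variables.
Allowing fractional choices, the relaxed optimum would be about 29.2, but courses are indivisible.
Compilers + Graphics: credit hours 5 + 6 = 11 ≤ 22, interest score 13 + 5 = 18.
Compilers + Vision: credit hours 5 + 12 = 17 ≤ 22, interest score 13 + 12 = 25.
Compilers + Algorithms: credit hours 5 + 13 = 18 ≤ 22, interest score 13 + 5 = 18.
Best is Compilers and Vision with total interest score 25.

25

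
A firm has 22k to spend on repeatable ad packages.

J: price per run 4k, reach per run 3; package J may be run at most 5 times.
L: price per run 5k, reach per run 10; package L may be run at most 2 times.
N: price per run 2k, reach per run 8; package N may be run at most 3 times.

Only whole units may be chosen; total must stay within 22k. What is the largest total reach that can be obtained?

N has the best ratio (8/2); taking only N gives at most 3×8 = 24 (stopped by the supply cap of 3).
Mixing does better — 1×J, 2×L, and 3×N: price 20 ≤ 22, reach 1·3 + 2·10 + 3·8 = 47.

47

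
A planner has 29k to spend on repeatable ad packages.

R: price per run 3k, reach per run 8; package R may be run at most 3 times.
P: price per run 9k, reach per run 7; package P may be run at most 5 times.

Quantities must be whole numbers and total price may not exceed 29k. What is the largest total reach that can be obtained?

38

3×R and 1×P: price 18 ≤ 29, reach 3·8 + 1·7 = 31.
3×R and 2×P: price 27 ≤ 29, reach 3·8 + 2·7 = 38.
Best is 38.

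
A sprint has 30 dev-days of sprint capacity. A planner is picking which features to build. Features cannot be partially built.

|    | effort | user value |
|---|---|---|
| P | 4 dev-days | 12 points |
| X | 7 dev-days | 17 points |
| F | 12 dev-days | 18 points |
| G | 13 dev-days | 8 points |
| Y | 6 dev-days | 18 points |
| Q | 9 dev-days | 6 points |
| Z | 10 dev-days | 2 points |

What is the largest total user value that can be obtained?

65

Allowing fractional choices, the relaxed optimum would be about 65.7, but features are indivisible.
P + X + G + Y: effort 4 + 7 + 13 + 6 = 30 ≤ 30, user value 12 + 17 + 8 + 18 = 55.
P + X + F + Y: effort 4 + 7 + 12 + 6 = 29 ≤ 30, user value 12 + 17 + 18 + 18 = 65.
Best is P, X, F, and Y with total user value 65.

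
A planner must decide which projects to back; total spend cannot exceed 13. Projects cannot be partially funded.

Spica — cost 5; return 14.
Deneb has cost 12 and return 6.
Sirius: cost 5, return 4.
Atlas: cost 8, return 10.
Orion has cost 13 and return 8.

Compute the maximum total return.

24

Take Spica and Atlas: cost 5 + 8 = 13 ≤ 13, return 14 + 10 = 24.
No other feasible combination does better.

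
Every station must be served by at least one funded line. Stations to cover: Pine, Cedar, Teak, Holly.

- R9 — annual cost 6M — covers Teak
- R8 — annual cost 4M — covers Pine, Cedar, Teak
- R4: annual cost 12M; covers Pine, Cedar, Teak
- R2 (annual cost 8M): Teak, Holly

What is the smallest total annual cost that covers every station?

Choose R8 and R2: together they cover Pine, Cedar, Teak, Holly — every station.
Total annual cost: 4 + 8 = 12.
No cover costs less than 12.

12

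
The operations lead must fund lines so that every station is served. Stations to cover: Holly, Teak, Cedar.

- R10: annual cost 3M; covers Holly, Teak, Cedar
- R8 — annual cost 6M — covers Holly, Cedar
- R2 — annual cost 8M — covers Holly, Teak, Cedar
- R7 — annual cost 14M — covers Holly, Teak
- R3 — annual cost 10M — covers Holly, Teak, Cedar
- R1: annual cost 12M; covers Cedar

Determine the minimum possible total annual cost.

3

This is a weighted set-cover instance.
R10 alone covers Holly, Teak, Cedar — every station.
Total annual cost: 3.
No cover costs less than 3.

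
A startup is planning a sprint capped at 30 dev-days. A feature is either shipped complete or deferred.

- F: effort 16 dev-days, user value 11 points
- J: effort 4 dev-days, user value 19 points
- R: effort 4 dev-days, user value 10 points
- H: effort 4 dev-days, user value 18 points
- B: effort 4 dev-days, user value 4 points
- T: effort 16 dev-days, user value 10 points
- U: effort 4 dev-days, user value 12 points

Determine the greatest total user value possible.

63

F + J + H + U: effort 16 + 4 + 4 + 4 = 28 ≤ 30, user value 11 + 19 + 18 + 12 = 60.
J + R + H + U: effort 4 + 4 + 4 + 4 = 16 ≤ 30, user value 19 + 10 + 18 + 12 = 59.
J + R + H + B + U: effort 4 + 4 + 4 + 4 + 4 = 20 ≤ 30, user value 19 + 10 + 18 + 4 + 12 = 63.
Best is J, R, H, B, and U with total user value 63.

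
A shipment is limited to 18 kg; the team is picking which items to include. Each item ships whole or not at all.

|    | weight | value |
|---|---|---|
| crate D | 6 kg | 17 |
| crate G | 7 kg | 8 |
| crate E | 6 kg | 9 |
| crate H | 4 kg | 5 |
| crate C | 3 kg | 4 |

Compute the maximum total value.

31

Allowing fractional choices, the relaxed optimum would be about 33.8, but items are indivisible.
crate D + crate E + crate H: weight 6 + 6 + 4 = 16 ≤ 18, value 17 + 9 + 5 = 31.
crate D + crate E + crate C: weight 6 + 6 + 3 = 15 ≤ 18, value 17 + 9 + 4 = 30.
Best is crate D, crate E, and crate H with total value 31.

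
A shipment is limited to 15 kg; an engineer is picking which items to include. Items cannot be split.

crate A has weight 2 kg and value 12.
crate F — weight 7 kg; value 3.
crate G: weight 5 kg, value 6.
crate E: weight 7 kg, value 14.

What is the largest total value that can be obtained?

This is an integer program with binary decision variables.
Allowing fractional choices, the relaxed optimum would be about 32.4, but items are indivisible.
crate A + crate G + crate E: weight 2 + 5 + 7 = 14 ≤ 15, value 12 + 6 + 14 = 32.
crate A + crate F + crate G: weight 2 + 7 + 5 = 14 ≤ 15, value 12 + 3 + 6 = 21.
crate A + crate E: weight 2 + 7 = 9 ≤ 15, value 12 + 14 = 26.
Best is crate A, crate G, and crate E with total value 32.

32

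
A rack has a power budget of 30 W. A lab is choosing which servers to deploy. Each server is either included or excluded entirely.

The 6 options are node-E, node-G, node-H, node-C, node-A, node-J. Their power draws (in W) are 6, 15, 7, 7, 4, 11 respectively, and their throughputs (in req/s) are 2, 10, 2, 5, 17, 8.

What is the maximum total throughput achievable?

35

node-G + node-A + node-J: power draw 15 + 4 + 11 = 30 ≤ 30, throughput 10 + 17 + 8 = 35.
node-G + node-C + node-A: power draw 15 + 7 + 4 = 26 ≤ 30, throughput 10 + 5 + 17 = 32.
Best is node-G, node-A, and node-J with total throughput 35.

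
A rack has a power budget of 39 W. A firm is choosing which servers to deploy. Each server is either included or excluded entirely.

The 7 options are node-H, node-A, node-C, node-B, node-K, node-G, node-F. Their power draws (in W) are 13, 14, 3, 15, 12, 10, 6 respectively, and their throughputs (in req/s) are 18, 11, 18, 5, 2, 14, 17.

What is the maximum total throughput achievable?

67

Allowing fractional choices, the relaxed optimum would be about 72.5, but servers are indivisible.
node-H + node-C + node-G + node-F: power draw 13 + 3 + 10 + 6 = 32 ≤ 39, throughput 18 + 18 + 14 + 17 = 67.
node-H + node-A + node-C + node-F: power draw 13 + 14 + 3 + 6 = 36 ≤ 39, throughput 18 + 11 + 18 + 17 = 64.
Best is node-H, node-C, node-G, and node-F with total throughput 67.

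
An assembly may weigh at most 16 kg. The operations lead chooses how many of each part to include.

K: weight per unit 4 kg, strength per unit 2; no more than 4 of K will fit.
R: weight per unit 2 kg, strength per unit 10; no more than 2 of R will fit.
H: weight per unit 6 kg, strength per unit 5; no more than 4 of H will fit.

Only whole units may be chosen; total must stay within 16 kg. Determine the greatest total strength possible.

2×R and 2×H: weight 16 ≤ 16, strength 2·10 + 2·5 = 30.
1×K, 2×R, and 1×H: weight 14 ≤ 16, strength 1·2 + 2·10 + 1·5 = 27.
Best is 30.

30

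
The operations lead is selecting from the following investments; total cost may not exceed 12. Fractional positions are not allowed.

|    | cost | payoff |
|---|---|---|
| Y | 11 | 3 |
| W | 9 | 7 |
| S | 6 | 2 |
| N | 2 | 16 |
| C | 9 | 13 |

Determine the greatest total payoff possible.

This is an integer program with binary decision variables.
Allowing fractional choices, the relaxed optimum would be about 29.8, but investments are indivisible.
W + N: cost 9 + 2 = 11 ≤ 12, payoff 7 + 16 = 23.
S + N: cost 6 + 2 = 8 ≤ 12, payoff 2 + 16 = 18.
N + C: cost 2 + 9 = 11 ≤ 12, payoff 16 + 13 = 29.
Best is N and C with total payoff 29.

29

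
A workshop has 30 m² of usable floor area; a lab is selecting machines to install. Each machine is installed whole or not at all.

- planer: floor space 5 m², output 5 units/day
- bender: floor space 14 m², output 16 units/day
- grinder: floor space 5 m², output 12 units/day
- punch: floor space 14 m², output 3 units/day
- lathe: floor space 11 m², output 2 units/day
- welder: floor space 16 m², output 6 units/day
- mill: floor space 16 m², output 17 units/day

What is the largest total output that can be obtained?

Take planer, grinder, and mill: floor space 5 + 5 + 16 = 26 ≤ 30, output 5 + 12 + 17 = 34.
No other feasible combination does better.

34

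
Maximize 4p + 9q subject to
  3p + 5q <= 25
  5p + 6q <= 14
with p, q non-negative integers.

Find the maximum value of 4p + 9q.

18

(p,q)=(0,2) is feasible, giving 18.
(p,q)=(1,1) is feasible, giving 13.
(p,q)=(0,1) is feasible, giving 9.
Maximum is 18 at (p,q)=(0,2).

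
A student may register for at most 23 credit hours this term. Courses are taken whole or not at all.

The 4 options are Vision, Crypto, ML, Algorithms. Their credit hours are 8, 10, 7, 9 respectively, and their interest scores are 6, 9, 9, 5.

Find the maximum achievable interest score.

Treat it as a binary knapsack problem.
Vision + Crypto: credit hours 8 + 10 = 18 ≤ 23, interest score 6 + 9 = 15.
Vision + ML: credit hours 8 + 7 = 15 ≤ 23, interest score 6 + 9 = 15.
Crypto + ML: credit hours 10 + 7 = 17 ≤ 23, interest score 9 + 9 = 18.
Best is Crypto and ML with total interest score 18.

18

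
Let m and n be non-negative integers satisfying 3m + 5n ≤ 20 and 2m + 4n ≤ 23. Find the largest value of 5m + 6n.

31

The continuous relaxation peaks at (6.67, 0) with value 33.33; rounding to a feasible lattice point costs some objective.
(m,n)=(5,1): 3·5+5·1=20≤20, 2·5+4·1=14≤23, objective 31.
(m,n)=(6,0): 3·6+5·0=18≤20, 2·6+4·0=12≤23, objective 30.
(m,n)=(4,1): 3·4+5·1=17≤20, 2·4+4·1=12≤23, objective 26.
(m,n)=(5,0): 3·5+5·0=15≤20, 2·5+4·0=10≤23, objective 25.
The best lattice point is (5,1), giving 31.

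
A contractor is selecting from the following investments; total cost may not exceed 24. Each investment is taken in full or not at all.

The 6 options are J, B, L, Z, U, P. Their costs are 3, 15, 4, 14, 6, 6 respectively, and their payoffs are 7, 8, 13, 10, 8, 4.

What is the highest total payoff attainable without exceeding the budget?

Allowing fractional choices, the relaxed optimum would be about 35.9, but investments are indivisible.
J + L + Z: cost 3 + 4 + 14 = 21 ≤ 24, payoff 7 + 13 + 10 = 30.
L + Z + U: cost 4 + 14 + 6 = 24 ≤ 24, payoff 13 + 10 + 8 = 31.
J + L + U + P: cost 3 + 4 + 6 + 6 = 19 ≤ 24, payoff 7 + 13 + 8 + 4 = 32.
Best is J, L, U, and P with total payoff 32.

32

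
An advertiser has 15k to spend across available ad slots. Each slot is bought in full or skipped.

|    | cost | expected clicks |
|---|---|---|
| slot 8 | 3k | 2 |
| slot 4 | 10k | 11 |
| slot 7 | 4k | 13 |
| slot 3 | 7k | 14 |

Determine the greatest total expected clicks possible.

29

slot 7 + slot 3: cost 4 + 7 = 11 ≤ 15, expected clicks 13 + 14 = 27.
slot 4 + slot 7: cost 10 + 4 = 14 ≤ 15, expected clicks 11 + 13 = 24.
slot 8 + slot 7 + slot 3: cost 3 + 4 + 7 = 14 ≤ 15, expected clicks 2 + 13 + 14 = 29.
Best is slot 8, slot 7, and slot 3 with total expected clicks 29.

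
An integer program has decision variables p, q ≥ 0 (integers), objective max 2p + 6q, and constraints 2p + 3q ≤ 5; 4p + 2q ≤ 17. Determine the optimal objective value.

8

Relaxing integrality, the LP optimum is 10.00 at (p,q) = (0, 1.67), which is not an integer point.
(p,q)=(1,1): 2·1+3·1=5≤5, 4·1+2·1=6≤17, objective 8.
(p,q)=(0,1): 2·0+3·1=3≤5, 4·0+2·1=2≤17, objective 6.
(p,q)=(2,0): 2·2+3·0=4≤5, 4·2+2·0=8≤17, objective 4.
The best lattice point is (1,1), giving 8.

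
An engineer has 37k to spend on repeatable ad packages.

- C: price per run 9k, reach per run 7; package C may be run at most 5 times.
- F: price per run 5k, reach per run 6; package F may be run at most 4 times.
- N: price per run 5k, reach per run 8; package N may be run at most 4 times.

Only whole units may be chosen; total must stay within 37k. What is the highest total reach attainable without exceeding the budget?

This is a bounded integer knapsack.
4×F and 3×N: price 35 ≤ 37, reach 4·6 + 3·8 = 48.
3×F and 4×N: price 35 ≤ 37, reach 3·6 + 4·8 = 50.
Best is 50.

50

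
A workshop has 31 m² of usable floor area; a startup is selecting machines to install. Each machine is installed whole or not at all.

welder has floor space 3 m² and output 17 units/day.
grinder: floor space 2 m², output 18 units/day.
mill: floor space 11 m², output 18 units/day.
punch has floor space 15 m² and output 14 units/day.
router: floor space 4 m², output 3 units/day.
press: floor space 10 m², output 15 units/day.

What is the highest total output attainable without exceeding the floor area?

Treat it as a binary knapsack problem.
welder + grinder + mill + punch: floor space 3 + 2 + 11 + 15 = 31 ≤ 31, output 17 + 18 + 18 + 14 = 67.
welder + grinder + mill + press: floor space 3 + 2 + 11 + 10 = 26 ≤ 31, output 17 + 18 + 18 + 15 = 68.
welder + grinder + mill + router + press: floor space 3 + 2 + 11 + 4 + 10 = 30 ≤ 31, output 17 + 18 + 18 + 3 + 15 = 71.
Best is welder, grinder, mill, router, and press with total output 71.

71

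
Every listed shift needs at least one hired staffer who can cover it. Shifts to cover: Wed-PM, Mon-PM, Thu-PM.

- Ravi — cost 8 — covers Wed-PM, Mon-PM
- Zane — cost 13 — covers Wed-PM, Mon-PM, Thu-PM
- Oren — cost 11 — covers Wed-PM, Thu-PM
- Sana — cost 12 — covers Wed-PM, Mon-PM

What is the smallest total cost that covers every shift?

The greedy cost-per-new-shift heuristic would pick Ravi and Oren for 19, but a cheaper cover exists.
Zane alone covers Wed-PM, Mon-PM, Thu-PM — every shift.
Total cost: 13.
No cover costs less than 13.

13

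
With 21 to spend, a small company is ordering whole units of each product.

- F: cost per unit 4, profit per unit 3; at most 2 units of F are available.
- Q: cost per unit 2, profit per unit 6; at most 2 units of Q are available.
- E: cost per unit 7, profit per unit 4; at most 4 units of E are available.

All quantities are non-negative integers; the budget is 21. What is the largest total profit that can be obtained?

22

Q has the best ratio (6/2); taking only Q gives at most 2×6 = 12 (stopped by the supply cap of 2).
Mixing does better — 2×F, 2×Q, and 1×E: cost 19 ≤ 21, profit 2·3 + 2·6 + 1·4 = 22.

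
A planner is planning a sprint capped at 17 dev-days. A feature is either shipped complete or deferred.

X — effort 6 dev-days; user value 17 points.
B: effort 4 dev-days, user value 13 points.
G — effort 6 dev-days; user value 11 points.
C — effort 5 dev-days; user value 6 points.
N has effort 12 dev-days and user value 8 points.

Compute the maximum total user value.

X + B + G: effort 6 + 4 + 6 = 16 ≤ 17, user value 17 + 13 + 11 = 41.
X + B + C: effort 6 + 4 + 5 = 15 ≤ 17, user value 17 + 13 + 6 = 36.
X + G + C: effort 6 + 6 + 5 = 17 ≤ 17, user value 17 + 11 + 6 = 34.
Best is X, B, and G with total user value 41.

41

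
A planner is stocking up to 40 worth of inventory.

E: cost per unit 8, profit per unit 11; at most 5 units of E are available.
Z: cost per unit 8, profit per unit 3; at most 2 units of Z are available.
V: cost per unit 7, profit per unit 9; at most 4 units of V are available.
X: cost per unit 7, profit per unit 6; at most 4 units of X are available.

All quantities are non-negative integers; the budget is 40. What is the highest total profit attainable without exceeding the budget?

55

Take 5×E: cost 40 ≤ 40, profit 5·11 = 55.
E has the best ratio (11/8) and is taken to its limit of 5; remaining capacity is filled optimally with the others.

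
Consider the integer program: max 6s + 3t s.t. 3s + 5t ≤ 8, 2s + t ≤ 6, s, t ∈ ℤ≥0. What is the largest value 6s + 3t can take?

12

Relaxing integrality, the LP optimum is 16.00 at (s,t) = (2.67, 0), which is not an integer point.
(s,t)=(2,0) is feasible, giving 12.
(s,t)=(1,1) is feasible, giving 9.
(s,t)=(1,0) is feasible, giving 6.
Maximum is 12 at (s,t)=(2,0).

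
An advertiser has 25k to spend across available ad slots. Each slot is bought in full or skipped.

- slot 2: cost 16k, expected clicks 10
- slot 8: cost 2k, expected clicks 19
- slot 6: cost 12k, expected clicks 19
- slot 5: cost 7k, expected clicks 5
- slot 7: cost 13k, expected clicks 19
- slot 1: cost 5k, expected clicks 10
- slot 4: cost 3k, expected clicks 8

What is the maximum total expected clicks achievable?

56

slot 8 + slot 7 + slot 1 + slot 4: cost 2 + 13 + 5 + 3 = 23 ≤ 25, expected clicks 19 + 19 + 10 + 8 = 56.
slot 8 + slot 6 + slot 1 + slot 4: cost 2 + 12 + 5 + 3 = 22 ≤ 25, expected clicks 19 + 19 + 10 + 8 = 56.
slot 8 + slot 6 + slot 5 + slot 4: cost 2 + 12 + 7 + 3 = 24 ≤ 25, expected clicks 19 + 19 + 5 + 8 = 51.
The maximum expected clicks is 56; one optimal choice is slot 8, slot 6, slot 1, and slot 4.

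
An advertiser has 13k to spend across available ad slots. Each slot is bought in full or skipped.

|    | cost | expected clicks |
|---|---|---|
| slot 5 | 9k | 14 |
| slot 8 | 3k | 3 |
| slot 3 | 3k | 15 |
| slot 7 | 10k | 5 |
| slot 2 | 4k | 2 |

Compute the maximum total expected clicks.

Take slot 5 and slot 3: cost 9 + 3 = 12 ≤ 13, expected clicks 14 + 15 = 29.
No other feasible combination does better.

29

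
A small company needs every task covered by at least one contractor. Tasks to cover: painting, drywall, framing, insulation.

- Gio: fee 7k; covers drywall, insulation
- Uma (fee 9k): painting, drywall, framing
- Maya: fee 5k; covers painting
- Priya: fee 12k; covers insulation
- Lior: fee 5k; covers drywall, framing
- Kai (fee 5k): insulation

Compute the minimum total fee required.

Choose Uma and Kai: together they cover painting, drywall, framing, insulation — every task.
Total fee: 9 + 5 = 14.

14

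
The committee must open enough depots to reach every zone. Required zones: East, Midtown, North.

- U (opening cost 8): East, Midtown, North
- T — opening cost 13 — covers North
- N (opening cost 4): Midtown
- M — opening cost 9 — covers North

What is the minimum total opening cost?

8

U alone covers East, Midtown, North — every zone.
Total opening cost: 8.
No cover costs less than 8.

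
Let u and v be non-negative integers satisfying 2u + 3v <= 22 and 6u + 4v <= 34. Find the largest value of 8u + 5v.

The continuous relaxation peaks at (5.67, 0) with value 45.33; rounding to a feasible lattice point costs some objective.
(u,v)=(5,1) is feasible, giving 45.
(u,v)=(4,2) is feasible, giving 42.
(u,v)=(5,0) is feasible, giving 40.
The best lattice point is (5,1), giving 45.

45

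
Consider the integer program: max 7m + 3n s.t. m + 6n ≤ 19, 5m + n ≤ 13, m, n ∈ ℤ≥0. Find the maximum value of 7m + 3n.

20

(m,n)=(2,2): 1·2+6·2=14≤19, 5·2+1·2=12≤13, objective 20.
(m,n)=(2,1): 1·2+6·1=8≤19, 5·2+1·1=11≤13, objective 17.
(m,n)=(1,3): 1·1+6·3=19≤19, 5·1+1·3=8≤13, objective 16.
The best lattice point is (2,2), giving 20.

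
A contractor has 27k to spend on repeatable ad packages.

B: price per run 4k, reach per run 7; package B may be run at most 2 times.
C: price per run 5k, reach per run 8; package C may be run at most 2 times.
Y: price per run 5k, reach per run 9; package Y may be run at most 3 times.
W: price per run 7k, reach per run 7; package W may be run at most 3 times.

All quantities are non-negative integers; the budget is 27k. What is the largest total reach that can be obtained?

This is a bounded integer knapsack.
Take 2×C and 3×Y: price 25 ≤ 27, reach 2·8 + 3·9 = 43.
Y has the best ratio (9/5) and is taken to its limit of 3; remaining capacity is filled optimally with the others.

43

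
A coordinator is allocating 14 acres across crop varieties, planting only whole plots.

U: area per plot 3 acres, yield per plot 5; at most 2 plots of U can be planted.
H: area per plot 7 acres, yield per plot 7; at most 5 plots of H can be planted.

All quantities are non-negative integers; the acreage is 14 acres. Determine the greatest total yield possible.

17

2×U and 1×H: area 13 ≤ 14, yield 2·5 + 1·7 = 17.
2×H: area 14 ≤ 14, yield 2·7 = 14.
Best is 17.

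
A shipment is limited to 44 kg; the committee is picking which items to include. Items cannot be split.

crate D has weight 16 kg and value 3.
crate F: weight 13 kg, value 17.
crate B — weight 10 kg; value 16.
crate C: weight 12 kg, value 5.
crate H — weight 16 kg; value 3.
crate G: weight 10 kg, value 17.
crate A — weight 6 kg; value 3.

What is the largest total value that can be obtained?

crate F + crate B + crate G + crate A: weight 13 + 10 + 10 + 6 = 39 ≤ 44, value 17 + 16 + 17 + 3 = 53.
crate F + crate C + crate G + crate A: weight 13 + 12 + 10 + 6 = 41 ≤ 44, value 17 + 5 + 17 + 3 = 42.
crate F + crate B + crate G: weight 13 + 10 + 10 = 33 ≤ 44, value 17 + 16 + 17 = 50.
Best is crate F, crate B, crate G, and crate A with total value 53.

53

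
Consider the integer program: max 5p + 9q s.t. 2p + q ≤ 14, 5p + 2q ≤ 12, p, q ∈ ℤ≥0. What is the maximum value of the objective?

(p,q)=(0,6): 2·0+1·6=6≤14, 5·0+2·6=12≤12, objective 54.
(p,q)=(0,5): 2·0+1·5=5≤14, 5·0+2·5=10≤12, objective 45.
The best lattice point is (0,6), giving 54.

54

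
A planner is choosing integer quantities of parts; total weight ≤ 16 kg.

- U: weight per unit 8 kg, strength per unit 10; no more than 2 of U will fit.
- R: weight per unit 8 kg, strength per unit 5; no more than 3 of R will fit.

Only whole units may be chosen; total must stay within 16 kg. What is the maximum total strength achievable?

This is a bounded integer knapsack.
U has the best ratio (10/8); taking only U gives at most 2×10 = 20 (stopped by the weight limit).
Optimal: 2×U: weight 16 ≤ 16, strength 2·10 = 20.

20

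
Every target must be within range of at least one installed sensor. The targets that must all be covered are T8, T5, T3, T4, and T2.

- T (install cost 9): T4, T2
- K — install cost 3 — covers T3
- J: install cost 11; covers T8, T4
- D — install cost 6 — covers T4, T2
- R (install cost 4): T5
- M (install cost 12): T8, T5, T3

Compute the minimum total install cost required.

The greedy cost-per-new-target heuristic would pick K, D, R, and J for 24, but a cheaper cover exists.
Choose D and M: together they cover T8, T5, T3, T4, T2 — every target.
Total install cost: 6 + 12 = 18.
No cover costs less than 18.

18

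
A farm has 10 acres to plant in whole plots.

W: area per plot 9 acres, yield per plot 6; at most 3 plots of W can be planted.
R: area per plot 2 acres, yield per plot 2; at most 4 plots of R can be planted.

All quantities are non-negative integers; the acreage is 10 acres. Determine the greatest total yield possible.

8

4×R: area 8 ≤ 10, yield 4·2 = 8.
3×R: area 6 ≤ 10, yield 3·2 = 6.
Best is 8.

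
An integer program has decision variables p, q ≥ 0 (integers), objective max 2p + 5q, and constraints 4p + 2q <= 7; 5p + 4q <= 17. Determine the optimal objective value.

15

Relaxing integrality, the LP optimum is 17.50 at (p,q) = (0, 3.5), which is not an integer point.
(p,q)=(0,3): 4·0+2·3=6≤7, 5·0+4·3=12≤17, objective 15.
(p,q)=(0,2): 4·0+2·2=4≤7, 5·0+4·2=8≤17, objective 10.
The best lattice point is (0,3), giving 15.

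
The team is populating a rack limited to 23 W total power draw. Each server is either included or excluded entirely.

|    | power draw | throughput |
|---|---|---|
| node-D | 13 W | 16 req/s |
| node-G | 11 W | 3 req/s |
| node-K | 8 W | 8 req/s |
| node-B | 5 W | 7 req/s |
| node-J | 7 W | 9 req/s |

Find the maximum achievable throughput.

node-D + node-J: power draw 13 + 7 = 20 ≤ 23, throughput 16 + 9 = 25.
node-K + node-B + node-J: power draw 8 + 5 + 7 = 20 ≤ 23, throughput 8 + 7 + 9 = 24.
node-D + node-K: power draw 13 + 8 = 21 ≤ 23, throughput 16 + 8 = 24.
Best is node-D and node-J with total throughput 25.

25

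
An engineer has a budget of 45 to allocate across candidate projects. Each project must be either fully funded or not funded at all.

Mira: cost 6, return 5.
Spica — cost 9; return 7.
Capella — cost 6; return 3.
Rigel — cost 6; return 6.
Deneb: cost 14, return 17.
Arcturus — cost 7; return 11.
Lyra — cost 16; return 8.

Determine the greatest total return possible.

Mira + Spica + Rigel + Deneb + Arcturus: cost 6 + 9 + 6 + 14 + 7 = 42 ≤ 45, return 5 + 7 + 6 + 17 + 11 = 46.
Spica + Capella + Rigel + Deneb + Arcturus: cost 9 + 6 + 6 + 14 + 7 = 42 ≤ 45, return 7 + 3 + 6 + 17 + 11 = 44.
Mira + Spica + Capella + Deneb + Arcturus: cost 6 + 9 + 6 + 14 + 7 = 42 ≤ 45, return 5 + 7 + 3 + 17 + 11 = 43.
Best is Mira, Spica, Rigel, Deneb, and Arcturus with total return 46.

46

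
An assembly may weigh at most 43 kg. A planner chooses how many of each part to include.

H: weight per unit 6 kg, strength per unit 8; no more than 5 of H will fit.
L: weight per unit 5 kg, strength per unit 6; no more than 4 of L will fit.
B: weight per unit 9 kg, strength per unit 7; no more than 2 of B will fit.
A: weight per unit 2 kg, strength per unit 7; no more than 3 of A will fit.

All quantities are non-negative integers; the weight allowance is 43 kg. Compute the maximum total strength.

5×H, 1×L, and 3×A: weight 41 ≤ 43, strength 5·8 + 1·6 + 3·7 = 67.
4×H, 2×L, and 3×A: weight 40 ≤ 43, strength 4·8 + 2·6 + 3·7 = 65.
Best is 67.

67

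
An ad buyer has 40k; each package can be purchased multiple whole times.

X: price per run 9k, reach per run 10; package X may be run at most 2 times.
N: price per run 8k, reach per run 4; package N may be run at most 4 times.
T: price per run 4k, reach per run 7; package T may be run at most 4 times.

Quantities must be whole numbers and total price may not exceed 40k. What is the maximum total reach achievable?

48

Take 2×X and 4×T: price 34 ≤ 40, reach 2·10 + 4·7 = 48.
T has the best ratio (7/4) and is taken to its limit of 4; remaining capacity is filled optimally with the others.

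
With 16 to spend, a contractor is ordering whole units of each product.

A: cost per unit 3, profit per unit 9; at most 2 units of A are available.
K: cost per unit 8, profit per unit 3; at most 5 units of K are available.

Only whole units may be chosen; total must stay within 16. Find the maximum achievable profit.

21

This is a bounded integer knapsack.
A has the best ratio (9/3); taking only A gives at most 2×9 = 18 (stopped by the supply cap of 2).
Mixing does better — 2×A and 1×K: cost 14 ≤ 16, profit 2·9 + 1·3 = 21.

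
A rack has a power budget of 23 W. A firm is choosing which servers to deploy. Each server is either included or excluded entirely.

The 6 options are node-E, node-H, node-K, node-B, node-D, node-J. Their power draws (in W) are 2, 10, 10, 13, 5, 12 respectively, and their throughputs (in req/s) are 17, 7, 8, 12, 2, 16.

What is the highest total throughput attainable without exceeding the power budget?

This is an integer program with binary decision variables.
Take node-E, node-D, and node-J: power draw 2 + 5 + 12 = 19 ≤ 23, throughput 17 + 2 + 16 = 35.
No other feasible combination does better.

35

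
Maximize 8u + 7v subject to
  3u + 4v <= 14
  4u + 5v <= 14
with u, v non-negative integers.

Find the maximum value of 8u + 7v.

(u,v)=(3,0): 3·3+4·0=9≤14, 4·3+5·0=12≤14, objective 24.
(u,v)=(2,1): 3·2+4·1=10≤14, 4·2+5·1=13≤14, objective 23.
(u,v)=(2,0): 3·2+4·0=6≤14, 4·2+5·0=8≤14, objective 16.
Maximum is 24 at (u,v)=(3,0).

24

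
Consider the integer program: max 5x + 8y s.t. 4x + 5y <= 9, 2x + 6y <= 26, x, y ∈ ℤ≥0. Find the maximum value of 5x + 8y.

(x,y)=(1,1): 4·1+5·1=9≤9, 2·1+6·1=8≤26, objective 13.
(x,y)=(2,0): 4·2+5·0=8≤9, 2·2+6·0=4≤26, objective 10.
(x,y)=(0,1): 4·0+5·1=5≤9, 2·0+6·1=6≤26, objective 8.
(x,y)=(1,0): 4·1+5·0=4≤9, 2·1+6·0=2≤26, objective 5.
The best lattice point is (1,1), giving 13.

13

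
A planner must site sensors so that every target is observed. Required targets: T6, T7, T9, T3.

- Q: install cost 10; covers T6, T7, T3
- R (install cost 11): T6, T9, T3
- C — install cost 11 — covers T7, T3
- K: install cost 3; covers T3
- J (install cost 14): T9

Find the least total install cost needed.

21

The greedy cost-per-new-target heuristic would pick K, Q, and R for 24, but a cheaper cover exists.
Choose Q and R: together they cover T6, T7, T9, T3 — every target.
Total install cost: 10 + 11 = 21.
No cover costs less than 21.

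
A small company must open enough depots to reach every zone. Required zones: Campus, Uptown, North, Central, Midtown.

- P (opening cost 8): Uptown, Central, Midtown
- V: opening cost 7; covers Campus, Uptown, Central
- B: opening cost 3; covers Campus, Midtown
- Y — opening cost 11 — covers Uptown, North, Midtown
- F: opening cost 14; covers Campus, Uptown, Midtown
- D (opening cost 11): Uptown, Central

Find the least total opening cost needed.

18

This is a weighted set-cover instance.
The greedy cost-per-new-zone heuristic would pick B, V, and Y for 21, but a cheaper cover exists.
Choose V and Y: together they cover Campus, Uptown, North, Central, Midtown — every zone.
Total opening cost: 7 + 11 = 18.
No cover costs less than 18.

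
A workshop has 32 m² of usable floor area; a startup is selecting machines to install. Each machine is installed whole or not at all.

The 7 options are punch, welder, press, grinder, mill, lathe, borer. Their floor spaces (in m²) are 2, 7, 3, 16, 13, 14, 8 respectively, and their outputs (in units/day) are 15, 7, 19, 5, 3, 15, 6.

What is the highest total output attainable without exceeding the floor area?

punch + press + lathe + borer: floor space 2 + 3 + 14 + 8 = 27 ≤ 32, output 15 + 19 + 15 + 6 = 55.
punch + welder + press + lathe: floor space 2 + 7 + 3 + 14 = 26 ≤ 32, output 15 + 7 + 19 + 15 = 56.
punch + press + mill + lathe: floor space 2 + 3 + 13 + 14 = 32 ≤ 32, output 15 + 19 + 3 + 15 = 52.
Best is punch, welder, press, and lathe with total output 56.

56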